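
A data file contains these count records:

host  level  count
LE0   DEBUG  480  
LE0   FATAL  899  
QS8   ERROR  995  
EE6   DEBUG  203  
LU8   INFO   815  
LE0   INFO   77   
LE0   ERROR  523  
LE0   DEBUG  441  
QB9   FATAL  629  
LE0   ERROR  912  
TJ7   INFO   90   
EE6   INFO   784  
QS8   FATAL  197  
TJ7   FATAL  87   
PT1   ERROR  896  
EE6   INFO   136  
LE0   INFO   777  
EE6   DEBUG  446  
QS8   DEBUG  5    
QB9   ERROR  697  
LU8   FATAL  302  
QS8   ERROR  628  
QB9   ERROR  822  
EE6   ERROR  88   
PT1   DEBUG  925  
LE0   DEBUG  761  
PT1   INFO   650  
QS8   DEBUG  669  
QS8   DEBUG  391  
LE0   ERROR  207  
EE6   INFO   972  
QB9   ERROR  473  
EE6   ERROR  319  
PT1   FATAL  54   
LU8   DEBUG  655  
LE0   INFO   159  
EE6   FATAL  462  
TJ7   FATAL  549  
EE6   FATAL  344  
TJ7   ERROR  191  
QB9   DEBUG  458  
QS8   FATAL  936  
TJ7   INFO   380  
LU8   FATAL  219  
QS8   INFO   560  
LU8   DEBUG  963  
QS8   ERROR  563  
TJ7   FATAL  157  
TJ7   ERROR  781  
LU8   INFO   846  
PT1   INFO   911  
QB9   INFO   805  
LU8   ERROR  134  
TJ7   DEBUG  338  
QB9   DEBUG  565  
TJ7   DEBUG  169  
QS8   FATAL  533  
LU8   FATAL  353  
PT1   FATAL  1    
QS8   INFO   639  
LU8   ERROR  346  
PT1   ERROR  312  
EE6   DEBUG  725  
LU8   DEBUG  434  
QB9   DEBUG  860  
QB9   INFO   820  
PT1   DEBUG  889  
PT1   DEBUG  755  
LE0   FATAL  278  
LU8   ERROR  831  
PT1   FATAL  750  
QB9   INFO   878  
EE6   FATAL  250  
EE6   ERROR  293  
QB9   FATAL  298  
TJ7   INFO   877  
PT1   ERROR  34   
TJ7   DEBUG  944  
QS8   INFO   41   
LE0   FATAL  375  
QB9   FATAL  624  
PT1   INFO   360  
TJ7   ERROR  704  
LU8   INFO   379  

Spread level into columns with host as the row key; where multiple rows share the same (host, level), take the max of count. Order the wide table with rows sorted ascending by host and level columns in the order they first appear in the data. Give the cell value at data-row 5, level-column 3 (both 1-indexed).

With rows sorted ascending by host, row 5 is host=QB9. level columns in first-appearance order: DEBUG, FATAL, ERROR, INFO; column 3 is ERROR.
Long rows with host=QB9, level=ERROR: max(697, 822, 473) = 822.

822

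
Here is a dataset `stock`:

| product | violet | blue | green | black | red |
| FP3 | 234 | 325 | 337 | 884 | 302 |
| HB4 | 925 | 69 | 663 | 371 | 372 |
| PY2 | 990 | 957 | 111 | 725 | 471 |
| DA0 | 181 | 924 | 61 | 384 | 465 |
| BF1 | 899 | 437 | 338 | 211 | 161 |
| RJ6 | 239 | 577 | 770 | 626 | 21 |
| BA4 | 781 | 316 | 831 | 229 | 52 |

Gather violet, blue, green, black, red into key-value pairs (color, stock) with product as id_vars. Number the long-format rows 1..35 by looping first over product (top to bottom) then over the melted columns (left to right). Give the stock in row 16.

181

35 rows total (7 × 5). Row 16: index ⌊(16-1)/5⌋ = 3 into product → DA0; (16-1) mod 5 = 0 into the melted columns → violet.
So row 16 is (DA0, violet, 181); stock = 181.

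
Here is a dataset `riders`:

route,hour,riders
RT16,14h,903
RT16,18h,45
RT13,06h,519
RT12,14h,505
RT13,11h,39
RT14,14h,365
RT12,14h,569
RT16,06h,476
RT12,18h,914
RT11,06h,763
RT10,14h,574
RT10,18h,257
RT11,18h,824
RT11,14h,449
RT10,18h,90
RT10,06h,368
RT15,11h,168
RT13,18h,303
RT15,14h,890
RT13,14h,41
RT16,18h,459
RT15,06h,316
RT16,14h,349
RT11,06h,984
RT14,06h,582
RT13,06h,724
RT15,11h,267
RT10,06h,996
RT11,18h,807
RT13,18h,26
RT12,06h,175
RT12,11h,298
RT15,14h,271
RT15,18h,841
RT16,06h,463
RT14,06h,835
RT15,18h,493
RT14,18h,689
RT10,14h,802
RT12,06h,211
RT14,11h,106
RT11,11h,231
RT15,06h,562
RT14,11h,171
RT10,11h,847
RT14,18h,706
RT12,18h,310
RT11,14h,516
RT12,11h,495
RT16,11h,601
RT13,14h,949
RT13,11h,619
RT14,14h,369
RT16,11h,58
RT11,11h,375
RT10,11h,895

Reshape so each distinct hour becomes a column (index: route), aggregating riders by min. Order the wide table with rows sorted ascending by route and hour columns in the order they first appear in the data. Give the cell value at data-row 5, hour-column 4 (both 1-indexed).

106

With rows sorted ascending by route, row 5 is route=RT14. hour columns in first-appearance order: 14h, 18h, 06h, 11h; column 4 is 11h.
Long rows with route=RT14, hour=11h: min(106, 171) = 106.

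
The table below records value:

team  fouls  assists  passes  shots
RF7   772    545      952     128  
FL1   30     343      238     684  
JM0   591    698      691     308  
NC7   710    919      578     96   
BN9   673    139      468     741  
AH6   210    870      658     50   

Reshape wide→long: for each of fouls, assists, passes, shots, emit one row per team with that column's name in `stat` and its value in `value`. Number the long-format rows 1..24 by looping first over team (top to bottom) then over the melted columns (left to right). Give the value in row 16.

24 rows total (6 × 4). Row 16: index ⌊(16-1)/4⌋ = 3 into team → NC7; (16-1) mod 4 = 3 into the melted columns → shots.
So row 16 is (NC7, shots, 96); value = 96.

96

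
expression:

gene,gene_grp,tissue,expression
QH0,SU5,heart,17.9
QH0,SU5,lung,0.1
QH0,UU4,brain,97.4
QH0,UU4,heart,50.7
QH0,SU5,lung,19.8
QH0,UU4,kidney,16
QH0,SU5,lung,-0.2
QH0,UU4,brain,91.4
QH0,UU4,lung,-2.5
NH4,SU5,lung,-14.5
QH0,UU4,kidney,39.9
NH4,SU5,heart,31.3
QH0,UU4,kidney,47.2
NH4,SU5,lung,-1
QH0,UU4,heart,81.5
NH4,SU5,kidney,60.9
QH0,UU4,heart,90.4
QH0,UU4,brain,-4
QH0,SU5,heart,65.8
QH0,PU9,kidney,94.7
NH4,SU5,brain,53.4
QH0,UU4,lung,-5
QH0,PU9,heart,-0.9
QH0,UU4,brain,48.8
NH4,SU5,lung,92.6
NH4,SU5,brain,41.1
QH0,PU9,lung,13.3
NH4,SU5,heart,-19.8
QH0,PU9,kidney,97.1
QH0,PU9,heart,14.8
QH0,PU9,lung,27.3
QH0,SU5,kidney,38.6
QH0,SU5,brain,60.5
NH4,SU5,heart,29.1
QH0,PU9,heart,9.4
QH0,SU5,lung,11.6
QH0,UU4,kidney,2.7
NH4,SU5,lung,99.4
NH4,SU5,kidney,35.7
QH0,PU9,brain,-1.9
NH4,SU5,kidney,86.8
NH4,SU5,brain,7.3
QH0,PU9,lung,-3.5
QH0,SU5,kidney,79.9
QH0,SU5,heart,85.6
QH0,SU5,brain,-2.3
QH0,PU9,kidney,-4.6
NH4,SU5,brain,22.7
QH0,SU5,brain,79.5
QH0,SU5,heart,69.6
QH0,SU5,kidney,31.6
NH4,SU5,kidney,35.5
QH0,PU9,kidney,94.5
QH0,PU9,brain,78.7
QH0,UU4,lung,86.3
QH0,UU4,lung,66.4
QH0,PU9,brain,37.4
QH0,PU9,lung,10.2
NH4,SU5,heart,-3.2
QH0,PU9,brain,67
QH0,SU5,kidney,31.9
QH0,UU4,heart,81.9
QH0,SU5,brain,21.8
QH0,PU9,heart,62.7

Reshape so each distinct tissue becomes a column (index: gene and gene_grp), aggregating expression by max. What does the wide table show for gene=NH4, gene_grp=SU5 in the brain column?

53.4

Rows with gene=NH4, gene_grp=SU5 and tissue=brain: expression values are 53.4, 41.1, 7.3, 22.7.
max(53.4, 41.1, 7.3, 22.7) = 53.4.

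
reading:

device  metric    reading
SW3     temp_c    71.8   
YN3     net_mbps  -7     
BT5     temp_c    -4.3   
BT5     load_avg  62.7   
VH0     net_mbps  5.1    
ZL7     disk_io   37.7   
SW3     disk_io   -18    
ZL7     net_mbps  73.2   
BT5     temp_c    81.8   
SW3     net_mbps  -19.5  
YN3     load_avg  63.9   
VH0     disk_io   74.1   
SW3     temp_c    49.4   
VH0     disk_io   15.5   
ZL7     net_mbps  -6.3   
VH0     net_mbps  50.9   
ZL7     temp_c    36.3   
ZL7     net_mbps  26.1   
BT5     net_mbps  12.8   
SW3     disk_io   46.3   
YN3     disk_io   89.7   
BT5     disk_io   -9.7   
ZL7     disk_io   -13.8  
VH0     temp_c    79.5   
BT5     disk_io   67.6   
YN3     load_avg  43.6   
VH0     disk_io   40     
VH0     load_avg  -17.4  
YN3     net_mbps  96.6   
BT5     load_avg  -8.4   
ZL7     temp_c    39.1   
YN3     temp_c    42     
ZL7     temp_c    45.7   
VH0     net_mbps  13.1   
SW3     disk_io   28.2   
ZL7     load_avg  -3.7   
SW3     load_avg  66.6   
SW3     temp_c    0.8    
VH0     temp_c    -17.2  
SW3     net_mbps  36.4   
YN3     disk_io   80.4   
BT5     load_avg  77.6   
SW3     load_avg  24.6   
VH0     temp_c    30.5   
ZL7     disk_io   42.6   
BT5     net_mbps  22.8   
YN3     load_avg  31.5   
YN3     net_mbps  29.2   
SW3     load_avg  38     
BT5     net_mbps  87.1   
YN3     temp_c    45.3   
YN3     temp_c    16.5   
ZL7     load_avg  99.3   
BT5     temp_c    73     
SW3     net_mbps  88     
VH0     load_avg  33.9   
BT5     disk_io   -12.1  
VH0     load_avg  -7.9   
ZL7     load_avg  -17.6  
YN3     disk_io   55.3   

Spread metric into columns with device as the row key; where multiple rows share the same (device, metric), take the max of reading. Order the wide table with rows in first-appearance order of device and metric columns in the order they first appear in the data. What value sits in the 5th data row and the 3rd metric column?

99.3

With rows in first-appearance order of device, row 5 is device=ZL7. metric columns in first-appearance order: temp_c, net_mbps, load_avg, disk_io; column 3 is load_avg.
Long rows with device=ZL7, metric=load_avg: max(-3.7, 99.3, -17.6) = 99.3.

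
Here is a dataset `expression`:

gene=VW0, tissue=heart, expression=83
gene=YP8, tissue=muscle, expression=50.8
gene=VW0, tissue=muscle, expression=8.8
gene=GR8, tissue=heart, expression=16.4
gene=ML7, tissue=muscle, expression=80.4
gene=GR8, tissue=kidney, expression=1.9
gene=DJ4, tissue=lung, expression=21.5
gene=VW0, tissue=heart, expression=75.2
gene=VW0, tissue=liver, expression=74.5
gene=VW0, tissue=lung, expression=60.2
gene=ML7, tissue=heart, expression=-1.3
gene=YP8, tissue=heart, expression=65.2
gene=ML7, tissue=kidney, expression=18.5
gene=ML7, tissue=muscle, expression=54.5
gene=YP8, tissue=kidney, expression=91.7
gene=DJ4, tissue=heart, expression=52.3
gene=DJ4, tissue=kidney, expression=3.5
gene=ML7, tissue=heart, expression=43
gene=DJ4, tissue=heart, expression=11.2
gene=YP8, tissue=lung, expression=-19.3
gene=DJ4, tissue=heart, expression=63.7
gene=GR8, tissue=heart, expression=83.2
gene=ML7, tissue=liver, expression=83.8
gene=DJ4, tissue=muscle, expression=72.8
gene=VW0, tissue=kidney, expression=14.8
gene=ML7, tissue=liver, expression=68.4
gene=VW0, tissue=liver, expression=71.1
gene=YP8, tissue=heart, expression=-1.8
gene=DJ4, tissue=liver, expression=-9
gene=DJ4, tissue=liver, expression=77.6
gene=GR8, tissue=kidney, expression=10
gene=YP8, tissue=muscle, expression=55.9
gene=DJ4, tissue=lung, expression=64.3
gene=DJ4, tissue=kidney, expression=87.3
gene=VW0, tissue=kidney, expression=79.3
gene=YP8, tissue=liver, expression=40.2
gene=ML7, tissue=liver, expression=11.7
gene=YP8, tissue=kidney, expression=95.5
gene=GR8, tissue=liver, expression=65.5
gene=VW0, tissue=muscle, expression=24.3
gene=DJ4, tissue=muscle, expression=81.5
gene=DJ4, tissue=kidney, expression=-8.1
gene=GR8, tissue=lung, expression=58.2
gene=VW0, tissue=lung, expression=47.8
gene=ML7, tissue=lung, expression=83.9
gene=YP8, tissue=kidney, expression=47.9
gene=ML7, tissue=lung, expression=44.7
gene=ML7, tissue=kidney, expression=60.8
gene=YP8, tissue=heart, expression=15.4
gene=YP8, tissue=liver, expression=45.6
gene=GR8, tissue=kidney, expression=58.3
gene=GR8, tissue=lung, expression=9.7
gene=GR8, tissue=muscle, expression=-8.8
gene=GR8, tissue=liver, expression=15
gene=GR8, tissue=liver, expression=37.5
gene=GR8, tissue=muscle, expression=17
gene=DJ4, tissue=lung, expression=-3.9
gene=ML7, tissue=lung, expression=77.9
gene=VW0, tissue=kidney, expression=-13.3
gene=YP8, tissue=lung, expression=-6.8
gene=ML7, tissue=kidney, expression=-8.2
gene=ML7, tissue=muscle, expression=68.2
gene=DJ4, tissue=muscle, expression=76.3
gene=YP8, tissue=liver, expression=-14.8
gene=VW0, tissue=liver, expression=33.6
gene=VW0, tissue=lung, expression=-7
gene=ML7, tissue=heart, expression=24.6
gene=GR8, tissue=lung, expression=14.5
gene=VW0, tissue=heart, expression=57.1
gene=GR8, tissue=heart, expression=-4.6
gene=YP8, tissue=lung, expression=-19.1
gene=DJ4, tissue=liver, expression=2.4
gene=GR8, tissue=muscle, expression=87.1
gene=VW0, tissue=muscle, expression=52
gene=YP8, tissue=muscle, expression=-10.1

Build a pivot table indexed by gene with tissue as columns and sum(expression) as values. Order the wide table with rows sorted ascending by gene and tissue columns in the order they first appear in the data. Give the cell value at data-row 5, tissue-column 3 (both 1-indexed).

235.1

With rows sorted ascending by gene, row 5 is gene=YP8. tissue columns in first-appearance order: heart, muscle, kidney, lung, liver; column 3 is kidney.
Long rows with gene=YP8, tissue=kidney: 91.7 + 95.5 + 47.9 = 235.1.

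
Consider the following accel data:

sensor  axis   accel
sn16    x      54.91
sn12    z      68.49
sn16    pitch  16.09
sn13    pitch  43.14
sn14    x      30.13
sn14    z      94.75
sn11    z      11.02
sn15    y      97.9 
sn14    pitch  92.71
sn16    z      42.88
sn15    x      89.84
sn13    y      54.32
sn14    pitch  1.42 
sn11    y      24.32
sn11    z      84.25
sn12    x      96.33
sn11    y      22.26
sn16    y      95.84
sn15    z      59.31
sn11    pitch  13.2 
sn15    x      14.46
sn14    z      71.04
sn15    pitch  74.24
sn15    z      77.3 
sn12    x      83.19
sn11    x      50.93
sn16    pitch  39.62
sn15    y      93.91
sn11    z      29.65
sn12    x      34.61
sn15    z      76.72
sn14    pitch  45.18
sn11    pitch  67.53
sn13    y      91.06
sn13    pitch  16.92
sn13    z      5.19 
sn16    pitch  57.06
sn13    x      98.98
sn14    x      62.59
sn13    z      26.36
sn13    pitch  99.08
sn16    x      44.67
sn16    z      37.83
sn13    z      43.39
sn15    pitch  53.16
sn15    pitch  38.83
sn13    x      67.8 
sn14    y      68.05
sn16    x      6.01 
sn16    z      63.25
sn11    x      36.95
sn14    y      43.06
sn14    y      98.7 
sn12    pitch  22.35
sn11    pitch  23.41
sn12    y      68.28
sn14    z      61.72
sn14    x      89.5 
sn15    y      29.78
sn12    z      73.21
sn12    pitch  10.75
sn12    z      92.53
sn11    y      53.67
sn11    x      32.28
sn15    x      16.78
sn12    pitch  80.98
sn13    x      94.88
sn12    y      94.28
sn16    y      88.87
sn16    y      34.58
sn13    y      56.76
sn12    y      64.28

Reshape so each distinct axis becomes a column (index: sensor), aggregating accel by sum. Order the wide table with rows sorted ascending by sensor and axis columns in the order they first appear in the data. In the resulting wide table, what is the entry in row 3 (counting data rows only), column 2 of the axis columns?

74.94

With rows sorted ascending by sensor, row 3 is sensor=sn13. axis columns in first-appearance order: x, z, pitch, y; column 2 is z.
Long rows with sensor=sn13, axis=z: 5.19 + 26.36 + 43.39 = 74.94.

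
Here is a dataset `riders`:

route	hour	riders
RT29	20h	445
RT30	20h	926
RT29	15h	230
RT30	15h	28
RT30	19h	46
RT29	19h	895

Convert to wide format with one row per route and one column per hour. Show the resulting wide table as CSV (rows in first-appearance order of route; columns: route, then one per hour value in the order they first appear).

route,20h,15h,19h
RT29,445,230,895
RT30,926,28,46

Columns: route plus the 3 distinct hour values (20h, 15h, 19h).
For example, row RT29 column 20h takes riders=445 from the long row (RT29, 20h).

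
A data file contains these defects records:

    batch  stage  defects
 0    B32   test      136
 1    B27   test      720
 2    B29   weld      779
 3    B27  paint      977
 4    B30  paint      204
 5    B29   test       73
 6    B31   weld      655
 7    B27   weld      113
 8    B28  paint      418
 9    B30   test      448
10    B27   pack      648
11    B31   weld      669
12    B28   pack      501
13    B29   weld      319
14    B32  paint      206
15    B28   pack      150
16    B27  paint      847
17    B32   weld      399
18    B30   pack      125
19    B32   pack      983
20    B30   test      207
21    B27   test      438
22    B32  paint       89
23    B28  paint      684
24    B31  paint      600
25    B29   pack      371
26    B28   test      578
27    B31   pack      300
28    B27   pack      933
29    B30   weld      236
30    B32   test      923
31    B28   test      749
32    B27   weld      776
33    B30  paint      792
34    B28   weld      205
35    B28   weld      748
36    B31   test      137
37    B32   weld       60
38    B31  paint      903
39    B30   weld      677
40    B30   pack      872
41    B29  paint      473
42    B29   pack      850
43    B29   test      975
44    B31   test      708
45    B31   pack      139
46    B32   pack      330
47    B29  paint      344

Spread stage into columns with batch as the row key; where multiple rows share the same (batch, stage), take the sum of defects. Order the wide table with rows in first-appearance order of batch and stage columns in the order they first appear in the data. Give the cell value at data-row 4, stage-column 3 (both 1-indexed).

996

With rows in first-appearance order of batch, row 4 is batch=B30. stage columns in first-appearance order: test, weld, paint, pack; column 3 is paint.
Long rows with batch=B30, stage=paint: 204 + 792 = 996.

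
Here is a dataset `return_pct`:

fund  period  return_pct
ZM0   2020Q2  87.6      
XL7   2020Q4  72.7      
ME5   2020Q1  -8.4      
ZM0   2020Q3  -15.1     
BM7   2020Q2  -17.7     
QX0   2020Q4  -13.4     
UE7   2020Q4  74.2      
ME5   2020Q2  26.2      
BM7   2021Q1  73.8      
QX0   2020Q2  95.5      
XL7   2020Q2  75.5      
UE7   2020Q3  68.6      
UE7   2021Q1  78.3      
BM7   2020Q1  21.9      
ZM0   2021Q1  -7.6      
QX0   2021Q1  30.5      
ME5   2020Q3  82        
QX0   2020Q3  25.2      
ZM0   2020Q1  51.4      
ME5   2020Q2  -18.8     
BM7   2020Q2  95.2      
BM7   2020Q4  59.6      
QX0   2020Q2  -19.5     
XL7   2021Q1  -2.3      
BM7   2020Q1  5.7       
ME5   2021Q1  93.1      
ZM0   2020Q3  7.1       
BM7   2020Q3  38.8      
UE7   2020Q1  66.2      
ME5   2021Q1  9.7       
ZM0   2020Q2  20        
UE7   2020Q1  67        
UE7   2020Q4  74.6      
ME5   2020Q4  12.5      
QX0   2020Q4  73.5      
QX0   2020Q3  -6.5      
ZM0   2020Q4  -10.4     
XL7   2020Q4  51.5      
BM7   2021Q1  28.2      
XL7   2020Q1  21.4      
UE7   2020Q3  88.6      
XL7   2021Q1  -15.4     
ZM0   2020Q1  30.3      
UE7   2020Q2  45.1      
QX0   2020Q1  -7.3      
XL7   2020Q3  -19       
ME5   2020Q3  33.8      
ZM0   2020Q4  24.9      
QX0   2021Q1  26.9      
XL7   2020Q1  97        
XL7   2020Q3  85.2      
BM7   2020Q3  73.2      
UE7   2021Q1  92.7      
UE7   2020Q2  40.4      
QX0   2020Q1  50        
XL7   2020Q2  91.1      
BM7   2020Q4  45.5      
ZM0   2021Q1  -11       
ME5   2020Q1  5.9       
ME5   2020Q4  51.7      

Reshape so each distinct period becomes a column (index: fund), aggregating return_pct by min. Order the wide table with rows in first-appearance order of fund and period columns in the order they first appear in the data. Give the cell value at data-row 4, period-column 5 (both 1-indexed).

With rows in first-appearance order of fund, row 4 is fund=BM7. period columns in first-appearance order: 2020Q2, 2020Q4, 2020Q1, 2020Q3, 2021Q1; column 5 is 2021Q1.
Long rows with fund=BM7, period=2021Q1: min(73.8, 28.2) = 28.2.

28.2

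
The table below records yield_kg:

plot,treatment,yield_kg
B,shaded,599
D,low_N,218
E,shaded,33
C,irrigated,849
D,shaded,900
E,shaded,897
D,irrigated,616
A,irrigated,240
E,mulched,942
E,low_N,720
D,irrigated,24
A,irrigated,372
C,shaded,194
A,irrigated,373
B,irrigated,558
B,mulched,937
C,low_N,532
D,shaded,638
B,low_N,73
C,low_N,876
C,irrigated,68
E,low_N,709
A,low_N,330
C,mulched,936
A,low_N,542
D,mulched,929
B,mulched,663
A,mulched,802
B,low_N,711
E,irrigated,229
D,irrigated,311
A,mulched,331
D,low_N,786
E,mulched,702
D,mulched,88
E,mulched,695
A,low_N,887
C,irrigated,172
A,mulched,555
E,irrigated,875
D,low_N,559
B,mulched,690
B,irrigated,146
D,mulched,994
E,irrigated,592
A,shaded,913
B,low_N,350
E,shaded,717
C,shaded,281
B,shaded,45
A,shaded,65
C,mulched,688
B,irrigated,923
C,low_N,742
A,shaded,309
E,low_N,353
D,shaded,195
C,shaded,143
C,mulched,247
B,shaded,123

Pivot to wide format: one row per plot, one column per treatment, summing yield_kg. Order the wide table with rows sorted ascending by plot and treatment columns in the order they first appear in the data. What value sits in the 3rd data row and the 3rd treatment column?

With rows sorted ascending by plot, row 3 is plot=C. treatment columns in first-appearance order: shaded, low_N, irrigated, mulched; column 3 is irrigated.
Long rows with plot=C, treatment=irrigated: 849 + 68 + 172 = 1089.

1089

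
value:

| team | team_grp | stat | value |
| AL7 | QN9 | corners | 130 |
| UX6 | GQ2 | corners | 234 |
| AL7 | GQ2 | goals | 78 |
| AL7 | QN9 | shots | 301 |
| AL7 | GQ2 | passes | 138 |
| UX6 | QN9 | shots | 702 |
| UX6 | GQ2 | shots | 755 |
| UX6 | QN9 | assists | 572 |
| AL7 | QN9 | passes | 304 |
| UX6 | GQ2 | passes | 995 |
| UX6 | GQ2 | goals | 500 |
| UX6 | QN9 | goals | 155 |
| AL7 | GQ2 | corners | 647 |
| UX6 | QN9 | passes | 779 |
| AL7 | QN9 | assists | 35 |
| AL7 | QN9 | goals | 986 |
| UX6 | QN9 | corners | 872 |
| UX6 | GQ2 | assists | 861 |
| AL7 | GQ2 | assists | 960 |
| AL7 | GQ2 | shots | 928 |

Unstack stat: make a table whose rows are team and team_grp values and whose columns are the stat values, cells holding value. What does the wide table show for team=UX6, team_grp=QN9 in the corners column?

Wide layout: rows indexed by team and team_grp, columns are the 5 distinct stat values (corners, goals, shots, passes, assists).
Cell (team=UX6, team_grp=QN9, stat=corners) draws from the long row where team=UX6, team_grp=QN9 and stat=corners, which has value=872.

872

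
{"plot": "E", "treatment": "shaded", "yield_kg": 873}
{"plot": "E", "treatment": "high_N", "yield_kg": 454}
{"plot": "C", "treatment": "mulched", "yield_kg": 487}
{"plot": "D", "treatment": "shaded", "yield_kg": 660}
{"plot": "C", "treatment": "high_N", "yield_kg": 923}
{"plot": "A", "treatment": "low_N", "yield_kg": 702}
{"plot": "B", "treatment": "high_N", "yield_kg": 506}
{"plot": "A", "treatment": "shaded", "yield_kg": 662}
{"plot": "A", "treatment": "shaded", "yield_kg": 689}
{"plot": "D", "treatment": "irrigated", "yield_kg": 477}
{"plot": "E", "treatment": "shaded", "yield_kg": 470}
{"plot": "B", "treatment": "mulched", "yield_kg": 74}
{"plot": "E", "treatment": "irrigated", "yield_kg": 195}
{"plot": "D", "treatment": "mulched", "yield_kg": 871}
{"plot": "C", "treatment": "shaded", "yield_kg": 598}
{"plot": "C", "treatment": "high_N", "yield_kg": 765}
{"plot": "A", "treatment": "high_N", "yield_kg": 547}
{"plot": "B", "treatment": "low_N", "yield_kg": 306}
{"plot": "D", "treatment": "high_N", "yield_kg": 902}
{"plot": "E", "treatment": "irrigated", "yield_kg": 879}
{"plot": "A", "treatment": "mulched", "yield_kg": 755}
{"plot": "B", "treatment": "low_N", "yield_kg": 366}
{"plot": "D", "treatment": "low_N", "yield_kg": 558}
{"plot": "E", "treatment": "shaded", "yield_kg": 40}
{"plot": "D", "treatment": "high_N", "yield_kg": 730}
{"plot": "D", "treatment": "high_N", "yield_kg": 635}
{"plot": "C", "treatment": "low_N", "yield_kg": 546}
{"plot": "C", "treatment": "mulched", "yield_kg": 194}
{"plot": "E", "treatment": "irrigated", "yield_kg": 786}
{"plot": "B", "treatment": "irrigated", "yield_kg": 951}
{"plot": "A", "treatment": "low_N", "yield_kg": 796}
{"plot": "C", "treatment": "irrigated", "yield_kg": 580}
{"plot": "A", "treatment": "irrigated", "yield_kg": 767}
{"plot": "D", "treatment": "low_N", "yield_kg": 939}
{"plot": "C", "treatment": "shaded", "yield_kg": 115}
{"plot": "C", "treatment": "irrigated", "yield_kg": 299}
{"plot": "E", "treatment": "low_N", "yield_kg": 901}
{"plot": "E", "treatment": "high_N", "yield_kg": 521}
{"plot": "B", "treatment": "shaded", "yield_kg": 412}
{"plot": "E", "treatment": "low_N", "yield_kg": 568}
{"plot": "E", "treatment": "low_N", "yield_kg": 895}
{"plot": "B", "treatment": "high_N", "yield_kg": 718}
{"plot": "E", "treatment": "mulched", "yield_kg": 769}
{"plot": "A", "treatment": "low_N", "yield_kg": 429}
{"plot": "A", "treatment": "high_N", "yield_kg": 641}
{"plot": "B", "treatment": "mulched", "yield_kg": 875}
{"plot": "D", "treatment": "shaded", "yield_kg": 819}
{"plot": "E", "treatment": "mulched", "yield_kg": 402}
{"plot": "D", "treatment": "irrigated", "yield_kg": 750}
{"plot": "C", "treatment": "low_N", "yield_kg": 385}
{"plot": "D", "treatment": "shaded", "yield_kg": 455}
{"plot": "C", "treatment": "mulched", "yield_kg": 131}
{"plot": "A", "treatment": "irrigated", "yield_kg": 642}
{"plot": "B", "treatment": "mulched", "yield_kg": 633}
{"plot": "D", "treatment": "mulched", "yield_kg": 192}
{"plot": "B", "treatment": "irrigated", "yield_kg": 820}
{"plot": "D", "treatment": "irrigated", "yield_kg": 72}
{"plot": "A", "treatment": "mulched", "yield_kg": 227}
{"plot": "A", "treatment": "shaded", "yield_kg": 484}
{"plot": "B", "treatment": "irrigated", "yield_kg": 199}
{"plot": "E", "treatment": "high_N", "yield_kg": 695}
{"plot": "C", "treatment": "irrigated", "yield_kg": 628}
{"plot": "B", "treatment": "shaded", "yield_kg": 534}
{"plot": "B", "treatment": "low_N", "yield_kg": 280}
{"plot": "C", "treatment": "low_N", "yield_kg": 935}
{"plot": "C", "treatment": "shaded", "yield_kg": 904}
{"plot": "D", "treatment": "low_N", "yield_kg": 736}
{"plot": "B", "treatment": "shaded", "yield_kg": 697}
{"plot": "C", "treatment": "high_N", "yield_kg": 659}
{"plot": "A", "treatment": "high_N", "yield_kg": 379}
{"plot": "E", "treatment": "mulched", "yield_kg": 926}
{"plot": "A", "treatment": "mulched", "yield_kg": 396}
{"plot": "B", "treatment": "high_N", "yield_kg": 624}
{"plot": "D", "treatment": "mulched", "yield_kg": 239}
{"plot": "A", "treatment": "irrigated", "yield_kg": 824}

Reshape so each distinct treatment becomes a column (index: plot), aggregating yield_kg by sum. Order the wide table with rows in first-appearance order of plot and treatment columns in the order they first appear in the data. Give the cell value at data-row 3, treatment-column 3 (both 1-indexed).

1302

With rows in first-appearance order of plot, row 3 is plot=D. treatment columns in first-appearance order: shaded, high_N, mulched, low_N, irrigated; column 3 is mulched.
Long rows with plot=D, treatment=mulched: 871 + 192 + 239 = 1302.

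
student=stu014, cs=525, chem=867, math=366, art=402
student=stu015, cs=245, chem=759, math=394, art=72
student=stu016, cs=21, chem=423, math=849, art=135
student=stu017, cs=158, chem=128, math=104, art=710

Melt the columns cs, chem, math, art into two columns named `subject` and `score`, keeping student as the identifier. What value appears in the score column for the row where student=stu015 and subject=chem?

759

Unpivoting turns each (student, wide-column) pair into one long row.
The wide cell at row stu015, column chem holds 759, so the long row (stu015, chem) has score=759.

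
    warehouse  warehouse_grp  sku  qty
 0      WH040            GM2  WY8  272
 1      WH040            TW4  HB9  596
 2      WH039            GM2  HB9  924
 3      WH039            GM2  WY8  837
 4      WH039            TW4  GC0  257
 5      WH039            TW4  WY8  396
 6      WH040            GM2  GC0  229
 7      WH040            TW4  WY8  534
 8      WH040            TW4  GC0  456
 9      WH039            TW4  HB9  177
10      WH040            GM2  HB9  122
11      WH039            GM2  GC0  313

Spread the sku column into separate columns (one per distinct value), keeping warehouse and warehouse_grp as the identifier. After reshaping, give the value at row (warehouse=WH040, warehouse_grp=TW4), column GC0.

Wide layout: rows indexed by warehouse and warehouse_grp, columns are the 3 distinct sku values (WY8, HB9, GC0).
Cell (warehouse=WH040, warehouse_grp=TW4, sku=GC0) draws from the long row where warehouse=WH040, warehouse_grp=TW4 and sku=GC0, which has qty=456.

456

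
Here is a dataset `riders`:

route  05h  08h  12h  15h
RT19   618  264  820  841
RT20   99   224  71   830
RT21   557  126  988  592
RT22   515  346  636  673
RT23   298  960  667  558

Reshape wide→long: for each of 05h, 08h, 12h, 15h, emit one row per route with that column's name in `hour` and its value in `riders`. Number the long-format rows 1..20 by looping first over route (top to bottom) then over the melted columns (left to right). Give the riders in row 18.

20 rows total (5 × 4). Row 18: index ⌊(18-1)/4⌋ = 4 into route → RT23; (18-1) mod 4 = 1 into the melted columns → 08h.
So row 18 is (RT23, 08h, 960); riders = 960.

960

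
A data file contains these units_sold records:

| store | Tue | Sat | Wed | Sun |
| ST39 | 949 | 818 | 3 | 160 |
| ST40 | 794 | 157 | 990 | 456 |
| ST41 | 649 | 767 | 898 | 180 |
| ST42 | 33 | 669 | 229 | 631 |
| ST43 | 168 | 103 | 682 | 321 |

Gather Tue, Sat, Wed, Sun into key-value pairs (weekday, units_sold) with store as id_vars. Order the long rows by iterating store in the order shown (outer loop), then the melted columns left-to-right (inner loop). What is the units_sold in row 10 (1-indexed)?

20 rows total (5 × 4). Row 10: index ⌊(10-1)/4⌋ = 2 into store → ST41; (10-1) mod 4 = 1 into the melted columns → Sat.
So row 10 is (ST41, Sat, 767); units_sold = 767.

767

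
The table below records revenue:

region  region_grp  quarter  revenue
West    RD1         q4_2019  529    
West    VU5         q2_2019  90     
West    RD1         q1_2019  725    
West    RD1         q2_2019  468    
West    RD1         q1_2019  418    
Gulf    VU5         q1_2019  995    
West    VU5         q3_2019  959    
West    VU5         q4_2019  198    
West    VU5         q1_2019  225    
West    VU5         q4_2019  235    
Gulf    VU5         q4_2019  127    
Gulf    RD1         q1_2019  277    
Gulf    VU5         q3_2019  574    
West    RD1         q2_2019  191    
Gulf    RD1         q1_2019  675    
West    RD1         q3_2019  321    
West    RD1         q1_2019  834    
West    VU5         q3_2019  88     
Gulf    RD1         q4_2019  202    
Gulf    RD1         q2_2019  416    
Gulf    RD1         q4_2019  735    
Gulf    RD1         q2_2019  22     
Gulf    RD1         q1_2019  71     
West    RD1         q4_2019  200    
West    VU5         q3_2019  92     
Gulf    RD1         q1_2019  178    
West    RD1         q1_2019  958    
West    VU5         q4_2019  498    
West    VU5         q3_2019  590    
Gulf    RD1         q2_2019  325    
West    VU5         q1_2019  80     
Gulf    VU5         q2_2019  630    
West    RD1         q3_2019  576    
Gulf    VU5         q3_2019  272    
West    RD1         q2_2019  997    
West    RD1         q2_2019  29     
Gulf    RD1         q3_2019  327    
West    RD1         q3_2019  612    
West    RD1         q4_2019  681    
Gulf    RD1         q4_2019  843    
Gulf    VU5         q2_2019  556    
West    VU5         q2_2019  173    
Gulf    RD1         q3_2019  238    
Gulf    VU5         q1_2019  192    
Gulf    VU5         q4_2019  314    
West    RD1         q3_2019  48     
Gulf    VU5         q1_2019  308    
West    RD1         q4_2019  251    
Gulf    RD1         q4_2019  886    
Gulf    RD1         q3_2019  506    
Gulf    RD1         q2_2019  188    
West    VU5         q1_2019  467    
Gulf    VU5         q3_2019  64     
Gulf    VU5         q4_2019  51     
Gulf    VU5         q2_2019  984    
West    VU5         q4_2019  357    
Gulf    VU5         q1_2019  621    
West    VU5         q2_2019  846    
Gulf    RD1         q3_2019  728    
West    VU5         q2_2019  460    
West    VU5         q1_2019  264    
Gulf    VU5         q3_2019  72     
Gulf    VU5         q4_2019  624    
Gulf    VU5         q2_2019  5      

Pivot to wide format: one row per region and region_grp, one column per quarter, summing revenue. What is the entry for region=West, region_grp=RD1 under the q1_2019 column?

Rows with region=West, region_grp=RD1 and quarter=q1_2019: revenue values are 725, 418, 834, 958.
725 + 418 + 834 + 958 = 2935.

2935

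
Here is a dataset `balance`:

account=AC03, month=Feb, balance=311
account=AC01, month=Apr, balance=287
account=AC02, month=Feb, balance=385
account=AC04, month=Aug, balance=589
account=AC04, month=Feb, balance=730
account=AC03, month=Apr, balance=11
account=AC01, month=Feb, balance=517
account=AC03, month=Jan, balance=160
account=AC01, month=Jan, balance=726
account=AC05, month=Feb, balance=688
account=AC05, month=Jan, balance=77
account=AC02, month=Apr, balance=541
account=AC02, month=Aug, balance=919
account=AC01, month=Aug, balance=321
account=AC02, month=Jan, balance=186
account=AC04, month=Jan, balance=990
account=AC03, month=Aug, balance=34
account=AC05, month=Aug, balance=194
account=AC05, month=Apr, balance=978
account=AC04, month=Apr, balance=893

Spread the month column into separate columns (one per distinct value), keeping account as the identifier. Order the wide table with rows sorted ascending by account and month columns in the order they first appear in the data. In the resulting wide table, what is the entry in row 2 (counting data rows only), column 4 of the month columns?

With rows sorted ascending by account, row 2 is account=AC02. month columns in first-appearance order: Feb, Apr, Aug, Jan; column 4 is Jan.
Long rows with account=AC02, month=Jan: balance = 186.

186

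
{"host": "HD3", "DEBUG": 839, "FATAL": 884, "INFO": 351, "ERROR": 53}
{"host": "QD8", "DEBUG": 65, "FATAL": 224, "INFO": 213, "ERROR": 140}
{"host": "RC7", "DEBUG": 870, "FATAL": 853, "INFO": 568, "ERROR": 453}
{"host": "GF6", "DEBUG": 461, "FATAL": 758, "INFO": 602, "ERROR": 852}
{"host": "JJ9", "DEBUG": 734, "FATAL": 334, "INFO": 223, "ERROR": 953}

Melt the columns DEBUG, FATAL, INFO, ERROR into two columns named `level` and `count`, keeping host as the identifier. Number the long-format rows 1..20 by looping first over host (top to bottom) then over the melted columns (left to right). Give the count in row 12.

20 rows total (5 × 4). Row 12: index ⌊(12-1)/4⌋ = 2 into host → RC7; (12-1) mod 4 = 3 into the melted columns → ERROR.
So row 12 is (RC7, ERROR, 453); count = 453.

453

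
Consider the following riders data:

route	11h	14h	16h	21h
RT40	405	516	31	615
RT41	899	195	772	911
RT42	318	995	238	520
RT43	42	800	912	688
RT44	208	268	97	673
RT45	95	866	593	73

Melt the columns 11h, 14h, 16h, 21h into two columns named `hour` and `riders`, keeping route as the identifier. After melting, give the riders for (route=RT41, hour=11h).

Unpivoting turns each (route, wide-column) pair into one long row.
The wide cell at row RT41, column 11h holds 899, so the long row (RT41, 11h) has riders=899.

899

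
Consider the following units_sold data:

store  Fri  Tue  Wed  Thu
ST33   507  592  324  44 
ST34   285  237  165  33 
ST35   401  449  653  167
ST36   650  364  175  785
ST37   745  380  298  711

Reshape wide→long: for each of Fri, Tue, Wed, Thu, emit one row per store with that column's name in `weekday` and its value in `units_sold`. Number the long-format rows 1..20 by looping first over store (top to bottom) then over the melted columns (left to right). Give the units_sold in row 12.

167

20 rows total (5 × 4). Row 12: index ⌊(12-1)/4⌋ = 2 into store → ST35; (12-1) mod 4 = 3 into the melted columns → Thu.
So row 12 is (ST35, Thu, 167); units_sold = 167.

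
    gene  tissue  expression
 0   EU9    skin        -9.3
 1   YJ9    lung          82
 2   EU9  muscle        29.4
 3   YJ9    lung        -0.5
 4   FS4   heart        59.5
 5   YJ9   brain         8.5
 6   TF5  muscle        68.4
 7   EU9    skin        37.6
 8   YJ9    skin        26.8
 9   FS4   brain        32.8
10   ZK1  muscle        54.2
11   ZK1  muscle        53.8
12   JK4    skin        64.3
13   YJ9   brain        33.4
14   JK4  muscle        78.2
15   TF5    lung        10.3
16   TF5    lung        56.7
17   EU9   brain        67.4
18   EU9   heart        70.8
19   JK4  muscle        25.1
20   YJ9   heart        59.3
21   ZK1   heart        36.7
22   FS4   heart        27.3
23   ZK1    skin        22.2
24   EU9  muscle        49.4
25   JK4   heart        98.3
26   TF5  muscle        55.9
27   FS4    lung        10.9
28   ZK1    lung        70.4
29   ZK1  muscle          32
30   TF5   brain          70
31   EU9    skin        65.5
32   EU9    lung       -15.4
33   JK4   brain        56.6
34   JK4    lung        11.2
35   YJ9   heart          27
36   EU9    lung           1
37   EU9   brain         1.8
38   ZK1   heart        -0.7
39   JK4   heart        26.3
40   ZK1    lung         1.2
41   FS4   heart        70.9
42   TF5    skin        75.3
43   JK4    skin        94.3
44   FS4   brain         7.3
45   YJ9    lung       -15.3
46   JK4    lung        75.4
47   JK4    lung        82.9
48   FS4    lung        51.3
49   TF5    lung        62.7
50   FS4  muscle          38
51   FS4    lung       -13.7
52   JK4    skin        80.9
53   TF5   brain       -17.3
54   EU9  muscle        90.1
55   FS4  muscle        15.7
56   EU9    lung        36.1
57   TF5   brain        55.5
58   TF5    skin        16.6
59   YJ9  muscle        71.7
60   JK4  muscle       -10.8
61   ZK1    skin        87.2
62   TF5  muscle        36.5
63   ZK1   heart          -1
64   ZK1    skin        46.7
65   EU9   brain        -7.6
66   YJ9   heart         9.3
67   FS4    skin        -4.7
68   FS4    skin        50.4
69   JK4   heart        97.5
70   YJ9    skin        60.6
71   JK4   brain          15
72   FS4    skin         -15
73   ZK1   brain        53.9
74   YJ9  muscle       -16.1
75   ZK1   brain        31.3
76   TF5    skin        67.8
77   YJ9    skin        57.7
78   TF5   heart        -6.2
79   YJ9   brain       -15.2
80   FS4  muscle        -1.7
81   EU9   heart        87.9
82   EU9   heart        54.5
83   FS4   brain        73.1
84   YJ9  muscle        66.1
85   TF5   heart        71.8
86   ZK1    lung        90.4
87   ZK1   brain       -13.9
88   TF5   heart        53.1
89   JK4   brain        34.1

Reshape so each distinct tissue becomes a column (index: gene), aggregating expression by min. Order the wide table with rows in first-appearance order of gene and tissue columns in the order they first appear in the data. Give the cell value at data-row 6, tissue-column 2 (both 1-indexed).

11.2

With rows in first-appearance order of gene, row 6 is gene=JK4. tissue columns in first-appearance order: skin, lung, muscle, heart, brain; column 2 is lung.
Long rows with gene=JK4, tissue=lung: min(11.2, 75.4, 82.9) = 11.2.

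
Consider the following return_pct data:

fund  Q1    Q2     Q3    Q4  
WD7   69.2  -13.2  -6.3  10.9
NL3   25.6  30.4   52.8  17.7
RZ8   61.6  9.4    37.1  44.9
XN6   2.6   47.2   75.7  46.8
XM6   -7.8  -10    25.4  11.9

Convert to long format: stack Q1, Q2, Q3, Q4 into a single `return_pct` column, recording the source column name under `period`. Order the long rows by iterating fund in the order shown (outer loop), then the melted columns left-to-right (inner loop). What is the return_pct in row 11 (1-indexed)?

20 rows total (5 × 4). Row 11: index ⌊(11-1)/4⌋ = 2 into fund → RZ8; (11-1) mod 4 = 2 into the melted columns → Q3.
So row 11 is (RZ8, Q3, 37.1); return_pct = 37.1.

37.1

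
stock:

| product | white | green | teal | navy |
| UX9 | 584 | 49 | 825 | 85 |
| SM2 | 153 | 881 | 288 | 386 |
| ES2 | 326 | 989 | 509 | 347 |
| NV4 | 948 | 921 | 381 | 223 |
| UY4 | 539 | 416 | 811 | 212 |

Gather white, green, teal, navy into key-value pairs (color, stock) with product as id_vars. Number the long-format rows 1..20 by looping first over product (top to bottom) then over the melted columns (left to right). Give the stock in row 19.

20 rows total (5 × 4). Row 19: index ⌊(19-1)/4⌋ = 4 into product → UY4; (19-1) mod 4 = 2 into the melted columns → teal.
So row 19 is (UY4, teal, 811); stock = 811.

811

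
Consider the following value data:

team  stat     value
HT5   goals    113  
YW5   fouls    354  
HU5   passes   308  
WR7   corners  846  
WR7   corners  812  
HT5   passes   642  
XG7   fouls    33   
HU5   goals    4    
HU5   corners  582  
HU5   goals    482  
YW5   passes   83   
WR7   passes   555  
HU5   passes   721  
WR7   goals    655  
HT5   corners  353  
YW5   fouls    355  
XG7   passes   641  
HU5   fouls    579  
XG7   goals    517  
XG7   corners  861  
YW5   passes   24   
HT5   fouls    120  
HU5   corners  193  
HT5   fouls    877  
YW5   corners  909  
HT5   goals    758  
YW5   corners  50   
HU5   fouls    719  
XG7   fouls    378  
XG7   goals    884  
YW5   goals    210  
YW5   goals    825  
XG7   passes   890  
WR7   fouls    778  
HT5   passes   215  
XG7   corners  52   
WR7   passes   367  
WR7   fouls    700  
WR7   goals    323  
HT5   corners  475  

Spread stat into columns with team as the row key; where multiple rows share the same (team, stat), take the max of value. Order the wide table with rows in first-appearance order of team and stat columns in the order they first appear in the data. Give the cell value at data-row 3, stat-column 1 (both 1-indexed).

482

With rows in first-appearance order of team, row 3 is team=HU5. stat columns in first-appearance order: goals, fouls, passes, corners; column 1 is goals.
Long rows with team=HU5, stat=goals: max(4, 482) = 482.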